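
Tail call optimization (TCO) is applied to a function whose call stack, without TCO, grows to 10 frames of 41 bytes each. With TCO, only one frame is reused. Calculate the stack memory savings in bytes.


Without TCO: 10 * 41 = 410 bytes
With TCO: reuse 1 frame = 41 bytes
Savings = 410 - 41 = 369

369


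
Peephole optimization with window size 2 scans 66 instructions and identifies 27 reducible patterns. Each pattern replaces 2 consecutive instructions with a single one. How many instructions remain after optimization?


Each match removes 1 instructions.
Total removed = 27 * 1 = 27
Remaining = 66 - 27 = 39

39


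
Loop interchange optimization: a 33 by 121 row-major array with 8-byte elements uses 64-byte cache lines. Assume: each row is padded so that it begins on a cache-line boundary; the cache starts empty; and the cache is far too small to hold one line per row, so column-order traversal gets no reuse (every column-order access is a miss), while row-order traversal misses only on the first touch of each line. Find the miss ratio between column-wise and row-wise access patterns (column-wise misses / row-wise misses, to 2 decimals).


Each row occupies 121 * 8 = 968 bytes and starts on a line boundary, so it spans ceil(968 / 64) = 16 cache lines.
Row-major traversal misses (one per line touched): 33 * ceil(121 * 8 / 64) = 528
Column-major traversal misses (no reuse, every access misses): 33 * 121 = 3993
Ratio = 3993 / 528 = 7.56

7.56


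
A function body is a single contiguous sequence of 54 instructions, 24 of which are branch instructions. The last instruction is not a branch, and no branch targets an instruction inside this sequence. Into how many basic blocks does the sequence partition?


With no in-sequence branch targets, the leaders are the first instruction plus the instruction after each branch.
Number of basic blocks = branches + 1
= 24 + 1 = 25

25


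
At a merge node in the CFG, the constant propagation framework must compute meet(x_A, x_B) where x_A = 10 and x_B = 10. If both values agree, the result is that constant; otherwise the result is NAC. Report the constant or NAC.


Meet operation: if both paths give the same constant, result is that constant; if they differ, result is NAC (not-a-constant).
Path A: 10, Path B: 10 -> equal
Result: constant -> 10

10


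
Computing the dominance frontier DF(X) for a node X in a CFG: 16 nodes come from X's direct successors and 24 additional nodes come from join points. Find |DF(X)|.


DF(X) = direct successor contributions + join point contributions
= 16 + 24 = 40

40


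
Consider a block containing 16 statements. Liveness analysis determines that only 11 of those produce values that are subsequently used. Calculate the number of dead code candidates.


Dead code = total statements - live definitions
= 16 - 11 = 5

5


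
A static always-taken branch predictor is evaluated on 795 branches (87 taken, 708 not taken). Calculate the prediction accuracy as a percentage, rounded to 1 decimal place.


Predictor: always-taken
Correct predictions = 87
Accuracy = 87 / 795 * 100 = 10.9%

10.9


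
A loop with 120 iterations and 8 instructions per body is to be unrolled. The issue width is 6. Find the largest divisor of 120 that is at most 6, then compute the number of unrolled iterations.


Largest divisor of 120 <= 6 is 6
New iterations = 120 / 6 = 20

20


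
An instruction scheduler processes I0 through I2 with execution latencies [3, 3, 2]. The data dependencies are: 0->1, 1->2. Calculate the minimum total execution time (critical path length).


Compute longest path through dependency graph: dist(Ik) = max over predecessors of dist + latency(Ik).
dist(I0) = latency 3 = 3
dist(I1) = dist(I0) + 3 = 3 + 3 = 6
dist(I2) = dist(I1) + 2 = 6 + 2 = 8
Critical path = max dist = 8

8


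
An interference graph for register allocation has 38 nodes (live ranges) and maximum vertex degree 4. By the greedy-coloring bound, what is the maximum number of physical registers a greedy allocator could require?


Greedy coloring never needs more than (max_degree + 1) colors: when coloring a vertex, at most max_degree neighbors are already colored.
Upper bound = 4 + 1 = 5

5


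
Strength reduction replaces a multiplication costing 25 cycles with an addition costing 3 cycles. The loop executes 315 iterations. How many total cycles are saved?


Per-iteration saving = 25 - 3 = 22
Total saved = 315 * 22 = 6930

6930


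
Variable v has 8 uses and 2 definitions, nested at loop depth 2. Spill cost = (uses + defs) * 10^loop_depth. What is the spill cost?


uses + defs = 8 + 2 = 10
10^2 = 100
Spill cost = 10 * 100 = 1000

1000


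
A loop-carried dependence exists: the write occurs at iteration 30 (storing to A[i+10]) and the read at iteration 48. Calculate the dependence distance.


Distance = read iteration - write iteration
= 48 - 30 = 18

18


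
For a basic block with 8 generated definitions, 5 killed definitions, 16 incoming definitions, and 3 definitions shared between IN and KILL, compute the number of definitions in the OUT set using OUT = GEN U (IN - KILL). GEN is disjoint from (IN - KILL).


IN - KILL: 16 - 3 = 13 surviving definitions
OUT = GEN + surviving = 8 + 13 = 21

21


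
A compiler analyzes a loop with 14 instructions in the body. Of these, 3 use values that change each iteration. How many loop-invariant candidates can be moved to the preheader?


Invariant candidates = total - loop-dependent
= 14 - 3 = 11

11


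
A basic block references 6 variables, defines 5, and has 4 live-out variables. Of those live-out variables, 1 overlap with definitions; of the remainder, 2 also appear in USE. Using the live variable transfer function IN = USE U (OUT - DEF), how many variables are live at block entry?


OUT - DEF: 4 - 1 = 3
|IN| = |USE| + |OUT - DEF| - |USE ∩ (OUT - DEF)| = 6 + 3 - 2 = 7

7


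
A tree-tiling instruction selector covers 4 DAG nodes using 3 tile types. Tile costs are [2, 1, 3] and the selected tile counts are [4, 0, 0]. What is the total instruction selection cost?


Total cost = sum(count_i * cost_i)
= 4*2 + 0*1 + 0*3
= 8

8


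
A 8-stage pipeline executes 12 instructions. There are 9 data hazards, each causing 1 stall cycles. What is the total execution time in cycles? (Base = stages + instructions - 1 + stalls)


Base cycles = 8 + 12 - 1 = 19
Total stalls = 9 * 1 = 9
Total = 19 + 9 = 28

28


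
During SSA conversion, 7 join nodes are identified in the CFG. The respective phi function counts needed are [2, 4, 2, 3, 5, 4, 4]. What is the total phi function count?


Total phi functions = sum of phi functions at each join node
= 2 + 4 + 2 + 3 + 5 + 4 + 4 = 24

24


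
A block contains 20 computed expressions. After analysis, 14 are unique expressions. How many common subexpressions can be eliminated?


CSE count = total expressions - unique expressions
= 20 - 14 = 6

6


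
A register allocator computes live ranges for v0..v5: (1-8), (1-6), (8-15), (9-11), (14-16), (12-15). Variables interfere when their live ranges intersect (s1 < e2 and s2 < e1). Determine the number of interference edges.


Check all pairs for overlapping intervals.
Two intervals (s1,e1) and (s2,e2) overlap if s1 < e2 and s2 < e1.
v0 (1-8) vs v1..v5: overlaps v1 -> 1
v1 (1-6) vs v2..v5: overlaps none -> 0
v2 (8-15) vs v3..v5: overlaps v3, v4, v5 -> 3
v3 (9-11) vs v4..v5: overlaps none -> 0
v4 (14-16) vs v5: overlaps v5 -> 1
Total overlapping pairs = 1 + 0 + 3 + 0 + 1 = 5

5


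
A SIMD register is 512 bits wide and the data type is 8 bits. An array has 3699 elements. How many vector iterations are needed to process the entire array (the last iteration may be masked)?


Width = 512 / 8 = 64 elements per vector op
Iterations = ceil(3699 / 64) = 58

58


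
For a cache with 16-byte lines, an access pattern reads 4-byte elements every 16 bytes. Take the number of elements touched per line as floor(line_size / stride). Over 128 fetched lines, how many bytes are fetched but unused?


Elements per line = floor(16 / 16) = 1
Bytes used per line = 1 * 4 = 4
Wasted per line = 16 - 4 = 12
Total wasted = 12 * 128 = 1536

1536


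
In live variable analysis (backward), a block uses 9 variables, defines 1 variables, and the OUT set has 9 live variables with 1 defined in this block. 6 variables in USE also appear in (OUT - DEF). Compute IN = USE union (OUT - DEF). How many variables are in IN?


OUT - DEF: 9 - 1 = 8
|IN| = |USE| + |OUT - DEF| - |USE ∩ (OUT - DEF)| = 9 + 8 - 6 = 11

11


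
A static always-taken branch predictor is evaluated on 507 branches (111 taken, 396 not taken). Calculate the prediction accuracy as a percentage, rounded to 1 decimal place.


Predictor: always-taken
Correct predictions = 111
Accuracy = 111 / 507 * 100 = 21.9%

21.9


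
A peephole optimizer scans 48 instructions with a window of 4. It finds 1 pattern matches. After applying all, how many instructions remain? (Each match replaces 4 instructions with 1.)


Each match removes 3 instructions.
Total removed = 1 * 3 = 3
Remaining = 48 - 3 = 45

45


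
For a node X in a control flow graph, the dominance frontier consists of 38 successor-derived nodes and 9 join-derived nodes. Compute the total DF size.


DF(X) = direct successor contributions + join point contributions
= 38 + 9 = 47

47


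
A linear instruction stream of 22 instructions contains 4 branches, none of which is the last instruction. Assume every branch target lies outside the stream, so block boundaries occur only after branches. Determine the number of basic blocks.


With no in-sequence branch targets, the leaders are the first instruction plus the instruction after each branch.
Number of basic blocks = branches + 1
= 4 + 1 = 5

5


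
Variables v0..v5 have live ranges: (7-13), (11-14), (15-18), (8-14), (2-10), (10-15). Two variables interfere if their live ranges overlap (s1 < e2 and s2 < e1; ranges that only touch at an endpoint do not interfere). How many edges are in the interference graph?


Check all pairs for overlapping intervals.
Two intervals (s1,e1) and (s2,e2) overlap if s1 < e2 and s2 < e1.
v0 (7-13) vs v1..v5: overlaps v1, v3, v4, v5 -> 4
v1 (11-14) vs v2..v5: overlaps v3, v5 -> 2
v2 (15-18) vs v3..v5: overlaps none -> 0
v3 (8-14) vs v4..v5: overlaps v4, v5 -> 2
v4 (2-10) vs v5: overlaps none -> 0
Total overlapping pairs = 4 + 2 + 0 + 2 + 0 = 8

8


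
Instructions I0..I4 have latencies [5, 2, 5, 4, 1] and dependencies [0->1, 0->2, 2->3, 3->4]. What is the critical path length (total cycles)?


Compute longest path through dependency graph: dist(Ik) = max over predecessors of dist + latency(Ik).
dist(I0) = latency 5 = 5
dist(I1) = dist(I0) + 2 = 5 + 2 = 7
dist(I2) = dist(I0) + 5 = 5 + 5 = 10
dist(I3) = dist(I2) + 4 = 10 + 4 = 14
dist(I4) = dist(I3) + 1 = 14 + 1 = 15
Critical path = max dist = 15

15


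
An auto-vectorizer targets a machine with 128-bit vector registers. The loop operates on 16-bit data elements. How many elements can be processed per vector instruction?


Width = SIMD bits / data type bits
= 128 / 16 = 8

8


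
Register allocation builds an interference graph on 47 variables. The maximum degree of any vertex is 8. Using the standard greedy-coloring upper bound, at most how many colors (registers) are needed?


Greedy coloring never needs more than (max_degree + 1) colors: when coloring a vertex, at most max_degree neighbors are already colored.
Upper bound = 8 + 1 = 9

9


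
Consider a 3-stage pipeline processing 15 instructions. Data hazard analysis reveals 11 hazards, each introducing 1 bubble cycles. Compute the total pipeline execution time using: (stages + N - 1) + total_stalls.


Base cycles = 3 + 15 - 1 = 17
Total stalls = 11 * 1 = 11
Total = 17 + 11 = 28

28


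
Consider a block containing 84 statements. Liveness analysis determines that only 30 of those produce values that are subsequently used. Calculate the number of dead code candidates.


Dead code = total statements - live definitions
= 84 - 30 = 54

54


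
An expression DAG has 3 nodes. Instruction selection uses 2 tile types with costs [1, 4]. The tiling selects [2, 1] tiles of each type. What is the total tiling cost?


Total cost = sum(count_i * cost_i)
= 2*1 + 1*4
= 6

6


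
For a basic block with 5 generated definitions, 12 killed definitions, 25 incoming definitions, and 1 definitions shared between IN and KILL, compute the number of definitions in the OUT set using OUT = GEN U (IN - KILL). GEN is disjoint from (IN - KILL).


IN - KILL: 25 - 1 = 24 surviving definitions
OUT = GEN + surviving = 5 + 24 = 29

29


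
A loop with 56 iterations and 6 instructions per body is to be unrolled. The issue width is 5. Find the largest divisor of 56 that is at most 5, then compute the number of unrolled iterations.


Largest divisor of 56 <= 5 is 4
New iterations = 56 / 4 = 14

14


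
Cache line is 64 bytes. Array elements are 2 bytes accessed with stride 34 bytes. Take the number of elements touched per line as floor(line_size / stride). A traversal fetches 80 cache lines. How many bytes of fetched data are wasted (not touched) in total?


Elements per line = floor(64 / 34) = 1
Bytes used per line = 1 * 2 = 2
Wasted per line = 64 - 2 = 62
Total wasted = 62 * 80 = 4960

4960


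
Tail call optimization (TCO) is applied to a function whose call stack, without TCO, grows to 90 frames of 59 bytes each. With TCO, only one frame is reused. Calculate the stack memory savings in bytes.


Without TCO: 90 * 59 = 5310 bytes
With TCO: reuse 1 frame = 59 bytes
Savings = 5310 - 59 = 5251

5251


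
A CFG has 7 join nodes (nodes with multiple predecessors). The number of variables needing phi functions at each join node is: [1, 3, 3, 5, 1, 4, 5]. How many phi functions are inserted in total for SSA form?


Total phi functions = sum of phi functions at each join node
= 1 + 3 + 3 + 5 + 1 + 4 + 5 = 22

22


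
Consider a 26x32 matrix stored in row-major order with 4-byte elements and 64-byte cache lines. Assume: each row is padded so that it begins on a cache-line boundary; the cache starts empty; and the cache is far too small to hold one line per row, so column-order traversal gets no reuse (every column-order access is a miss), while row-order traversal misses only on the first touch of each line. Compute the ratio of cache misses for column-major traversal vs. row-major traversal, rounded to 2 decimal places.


Each row occupies 32 * 4 = 128 bytes and starts on a line boundary, so it spans ceil(128 / 64) = 2 cache lines.
Row-major traversal misses (one per line touched): 26 * ceil(32 * 4 / 64) = 52
Column-major traversal misses (no reuse, every access misses): 26 * 32 = 832
Ratio = 832 / 52 = 16.0

16.0


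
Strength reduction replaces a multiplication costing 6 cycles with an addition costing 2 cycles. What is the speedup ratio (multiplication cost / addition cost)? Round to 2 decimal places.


Ratio = mult_cost / add_cost = 6 / 2 = 3.0

3.0


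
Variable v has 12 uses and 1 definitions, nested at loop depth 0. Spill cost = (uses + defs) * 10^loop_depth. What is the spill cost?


uses + defs = 12 + 1 = 13
10^0 = 1
Spill cost = 13 * 1 = 13

13


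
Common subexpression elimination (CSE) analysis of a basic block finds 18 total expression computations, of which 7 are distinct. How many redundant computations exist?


CSE count = total expressions - unique expressions
= 18 - 7 = 11

11


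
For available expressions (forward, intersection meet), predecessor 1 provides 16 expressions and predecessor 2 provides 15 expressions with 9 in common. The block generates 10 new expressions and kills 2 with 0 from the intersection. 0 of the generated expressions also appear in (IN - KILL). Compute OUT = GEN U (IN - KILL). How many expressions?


IN = intersection of predecessors = 9
IN - KILL = 9 - 0 = 9
|OUT| = |GEN| + |IN - KILL| - |GEN ∩ (IN - KILL)| = 10 + 9 - 0 = 19

19


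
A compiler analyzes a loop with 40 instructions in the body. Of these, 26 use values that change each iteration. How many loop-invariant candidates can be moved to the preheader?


Invariant candidates = total - loop-dependent
= 40 - 26 = 14

14


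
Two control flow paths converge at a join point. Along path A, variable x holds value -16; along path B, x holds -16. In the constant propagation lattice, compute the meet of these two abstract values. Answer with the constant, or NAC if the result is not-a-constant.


Meet operation: if both paths give the same constant, result is that constant; if they differ, result is NAC (not-a-constant).
Path A: -16, Path B: -16 -> equal
Result: constant -> -16

-16


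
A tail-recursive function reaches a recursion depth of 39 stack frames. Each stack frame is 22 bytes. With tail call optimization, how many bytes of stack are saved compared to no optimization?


Without TCO: 39 * 22 = 858 bytes
With TCO: reuse 1 frame = 22 bytes
Savings = 858 - 22 = 836

836


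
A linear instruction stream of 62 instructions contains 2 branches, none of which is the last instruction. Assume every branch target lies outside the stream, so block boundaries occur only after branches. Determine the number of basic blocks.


With no in-sequence branch targets, the leaders are the first instruction plus the instruction after each branch.
Number of basic blocks = branches + 1
= 2 + 1 = 3

3


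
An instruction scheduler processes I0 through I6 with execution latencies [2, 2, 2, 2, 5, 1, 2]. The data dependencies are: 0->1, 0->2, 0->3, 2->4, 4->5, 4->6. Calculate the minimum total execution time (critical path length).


Compute longest path through dependency graph: dist(Ik) = max over predecessors of dist + latency(Ik).
dist(I0) = latency 2 = 2
dist(I1) = dist(I0) + 2 = 2 + 2 = 4
dist(I2) = dist(I0) + 2 = 2 + 2 = 4
dist(I3) = dist(I0) + 2 = 2 + 2 = 4
dist(I4) = dist(I2) + 5 = 4 + 5 = 9
dist(I5) = dist(I4) + 1 = 9 + 1 = 10
dist(I6) = dist(I4) + 2 = 9 + 2 = 11
Critical path = max dist = 11

11


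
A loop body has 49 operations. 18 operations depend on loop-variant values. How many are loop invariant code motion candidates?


Invariant candidates = total - loop-dependent
= 49 - 18 = 31

31


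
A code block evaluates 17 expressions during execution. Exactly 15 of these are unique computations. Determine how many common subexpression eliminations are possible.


CSE count = total expressions - unique expressions
= 17 - 15 = 2

2


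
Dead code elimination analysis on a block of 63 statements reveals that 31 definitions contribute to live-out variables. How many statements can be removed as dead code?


Dead code = total statements - live definitions
= 63 - 31 = 32

32


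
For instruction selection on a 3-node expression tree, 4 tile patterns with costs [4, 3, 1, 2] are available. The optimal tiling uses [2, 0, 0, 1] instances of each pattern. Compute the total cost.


Total cost = sum(count_i * cost_i)
= 2*4 + 0*3 + 0*1 + 1*2
= 10

10


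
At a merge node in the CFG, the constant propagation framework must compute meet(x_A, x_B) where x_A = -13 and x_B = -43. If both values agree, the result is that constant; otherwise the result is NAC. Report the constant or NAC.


Meet operation: if both paths give the same constant, result is that constant; if they differ, result is NAC (not-a-constant).
Path A: -13, Path B: -43 -> differ
Result: not-a-constant -> NAC

NAC


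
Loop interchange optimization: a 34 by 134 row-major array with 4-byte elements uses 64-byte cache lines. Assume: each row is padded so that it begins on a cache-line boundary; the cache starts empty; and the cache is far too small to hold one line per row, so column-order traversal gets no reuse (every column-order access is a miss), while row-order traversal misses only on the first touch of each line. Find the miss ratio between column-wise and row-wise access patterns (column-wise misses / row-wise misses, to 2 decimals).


Each row occupies 134 * 4 = 536 bytes and starts on a line boundary, so it spans ceil(536 / 64) = 9 cache lines.
Row-major traversal misses (one per line touched): 34 * ceil(134 * 4 / 64) = 306
Column-major traversal misses (no reuse, every access misses): 34 * 134 = 4556
Ratio = 4556 / 306 = 14.89

14.89


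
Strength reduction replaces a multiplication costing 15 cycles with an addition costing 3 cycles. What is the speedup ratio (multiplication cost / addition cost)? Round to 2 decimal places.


Ratio = mult_cost / add_cost = 15 / 3 = 5.0

5.0


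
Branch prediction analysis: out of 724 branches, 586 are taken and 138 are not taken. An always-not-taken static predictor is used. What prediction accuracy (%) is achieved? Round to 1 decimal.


Predictor: always-not-taken
Correct predictions = 138
Accuracy = 138 / 724 * 100 = 19.1%

19.1


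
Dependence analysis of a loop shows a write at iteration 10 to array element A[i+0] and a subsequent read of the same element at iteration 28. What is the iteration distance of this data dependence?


Distance = read iteration - write iteration
= 28 - 10 = 18

18


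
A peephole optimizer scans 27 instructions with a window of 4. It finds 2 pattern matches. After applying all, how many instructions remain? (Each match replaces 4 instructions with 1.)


Each match removes 3 instructions.
Total removed = 2 * 3 = 6
Remaining = 27 - 6 = 21

21


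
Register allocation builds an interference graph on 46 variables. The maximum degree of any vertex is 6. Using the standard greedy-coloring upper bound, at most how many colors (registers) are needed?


Greedy coloring never needs more than (max_degree + 1) colors: when coloring a vertex, at most max_degree neighbors are already colored.
Upper bound = 6 + 1 = 7

7


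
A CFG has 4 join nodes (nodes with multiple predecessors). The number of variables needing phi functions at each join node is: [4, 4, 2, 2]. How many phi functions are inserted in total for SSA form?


Total phi functions = sum of phi functions at each join node
= 4 + 4 + 2 + 2 = 12

12


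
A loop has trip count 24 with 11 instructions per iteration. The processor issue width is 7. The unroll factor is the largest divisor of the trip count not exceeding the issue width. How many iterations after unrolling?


Largest divisor of 24 <= 7 is 6
New iterations = 24 / 6 = 4

4


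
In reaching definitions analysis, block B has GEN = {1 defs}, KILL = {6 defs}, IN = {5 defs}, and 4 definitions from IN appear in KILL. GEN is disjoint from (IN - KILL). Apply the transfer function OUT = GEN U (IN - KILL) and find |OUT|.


IN - KILL: 5 - 4 = 1 surviving definitions
OUT = GEN + surviving = 1 + 1 = 2

2


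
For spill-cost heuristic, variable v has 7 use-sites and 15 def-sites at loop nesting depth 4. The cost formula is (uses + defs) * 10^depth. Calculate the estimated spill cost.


uses + defs = 7 + 15 = 22
10^4 = 10000
Spill cost = 22 * 10000 = 220000

220000


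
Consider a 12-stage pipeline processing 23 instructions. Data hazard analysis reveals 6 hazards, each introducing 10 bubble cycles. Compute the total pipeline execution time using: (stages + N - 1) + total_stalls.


Base cycles = 12 + 23 - 1 = 34
Total stalls = 6 * 10 = 60
Total = 34 + 60 = 94

94


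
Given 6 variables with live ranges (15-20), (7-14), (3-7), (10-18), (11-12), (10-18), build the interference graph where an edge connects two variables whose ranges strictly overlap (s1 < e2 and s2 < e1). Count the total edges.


Check all pairs for overlapping intervals.
Two intervals (s1,e1) and (s2,e2) overlap if s1 < e2 and s2 < e1.
v0 (15-20) vs v1..v5: overlaps v3, v5 -> 2
v1 (7-14) vs v2..v5: overlaps v3, v4, v5 -> 3
v2 (3-7) vs v3..v5: overlaps none -> 0
v3 (10-18) vs v4..v5: overlaps v4, v5 -> 2
v4 (11-12) vs v5: overlaps v5 -> 1
Total overlapping pairs = 2 + 3 + 0 + 2 + 1 = 8

8


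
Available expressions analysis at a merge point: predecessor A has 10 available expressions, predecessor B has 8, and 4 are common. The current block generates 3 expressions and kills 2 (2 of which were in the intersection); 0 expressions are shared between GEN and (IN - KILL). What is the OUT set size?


IN = intersection of predecessors = 4
IN - KILL = 4 - 2 = 2
|OUT| = |GEN| + |IN - KILL| - |GEN ∩ (IN - KILL)| = 3 + 2 - 0 = 5

5


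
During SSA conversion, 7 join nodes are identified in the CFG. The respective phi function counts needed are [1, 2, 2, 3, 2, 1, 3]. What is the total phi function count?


Total phi functions = sum of phi functions at each join node
= 1 + 2 + 2 + 3 + 2 + 1 + 3 = 14

14


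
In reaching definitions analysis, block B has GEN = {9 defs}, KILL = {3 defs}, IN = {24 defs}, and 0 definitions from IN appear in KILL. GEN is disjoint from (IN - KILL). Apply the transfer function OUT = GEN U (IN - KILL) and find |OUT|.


IN - KILL: 24 - 0 = 24 surviving definitions
OUT = GEN + surviving = 9 + 24 = 33

33


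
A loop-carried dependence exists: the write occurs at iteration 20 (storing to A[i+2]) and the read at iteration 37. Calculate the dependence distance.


Distance = read iteration - write iteration
= 37 - 20 = 17

17


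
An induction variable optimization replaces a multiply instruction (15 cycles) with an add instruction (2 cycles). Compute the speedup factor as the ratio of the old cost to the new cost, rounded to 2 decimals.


Ratio = mult_cost / add_cost = 15 / 2 = 7.5

7.5


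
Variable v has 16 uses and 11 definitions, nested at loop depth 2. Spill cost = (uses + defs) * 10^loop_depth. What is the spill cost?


uses + defs = 16 + 11 = 27
10^2 = 100
Spill cost = 27 * 100 = 2700

2700


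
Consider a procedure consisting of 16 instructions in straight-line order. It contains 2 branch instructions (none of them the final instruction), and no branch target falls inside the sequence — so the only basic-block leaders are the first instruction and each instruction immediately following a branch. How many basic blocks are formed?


With no in-sequence branch targets, the leaders are the first instruction plus the instruction after each branch.
Number of basic blocks = branches + 1
= 2 + 1 = 3

3


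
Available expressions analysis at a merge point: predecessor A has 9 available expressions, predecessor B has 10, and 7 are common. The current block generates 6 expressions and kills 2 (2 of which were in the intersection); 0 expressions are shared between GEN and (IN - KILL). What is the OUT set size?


IN = intersection of predecessors = 7
IN - KILL = 7 - 2 = 5
|OUT| = |GEN| + |IN - KILL| - |GEN ∩ (IN - KILL)| = 6 + 5 - 0 = 11

11


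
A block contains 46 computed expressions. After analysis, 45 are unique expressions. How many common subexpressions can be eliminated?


CSE count = total expressions - unique expressions
= 46 - 45 = 1

1


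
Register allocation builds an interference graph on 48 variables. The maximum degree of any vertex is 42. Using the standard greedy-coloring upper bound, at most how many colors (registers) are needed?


Greedy coloring never needs more than (max_degree + 1) colors: when coloring a vertex, at most max_degree neighbors are already colored.
Upper bound = 42 + 1 = 43

43


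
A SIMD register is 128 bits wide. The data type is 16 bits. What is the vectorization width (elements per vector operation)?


Width = SIMD bits / data type bits
= 128 / 16 = 8

8


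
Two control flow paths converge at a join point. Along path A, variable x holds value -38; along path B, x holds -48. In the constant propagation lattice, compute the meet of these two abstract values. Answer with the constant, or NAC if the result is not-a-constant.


Meet operation: if both paths give the same constant, result is that constant; if they differ, result is NAC (not-a-constant).
Path A: -38, Path B: -48 -> differ
Result: not-a-constant -> NAC

NAC


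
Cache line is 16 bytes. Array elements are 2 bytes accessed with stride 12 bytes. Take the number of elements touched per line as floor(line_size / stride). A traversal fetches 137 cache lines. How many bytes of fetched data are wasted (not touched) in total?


Elements per line = floor(16 / 12) = 1
Bytes used per line = 1 * 2 = 2
Wasted per line = 16 - 2 = 14
Total wasted = 14 * 137 = 1918

1918


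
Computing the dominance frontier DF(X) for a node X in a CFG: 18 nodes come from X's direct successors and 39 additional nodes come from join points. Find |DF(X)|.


DF(X) = direct successor contributions + join point contributions
= 18 + 39 = 57

57


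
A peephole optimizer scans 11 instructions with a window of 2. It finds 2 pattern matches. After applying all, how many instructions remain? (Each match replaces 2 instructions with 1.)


Each match removes 1 instructions.
Total removed = 2 * 1 = 2
Remaining = 11 - 2 = 9

9


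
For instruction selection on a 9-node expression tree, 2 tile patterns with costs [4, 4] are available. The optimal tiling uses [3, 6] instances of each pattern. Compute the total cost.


Total cost = sum(count_i * cost_i)
= 3*4 + 6*4
= 36

36


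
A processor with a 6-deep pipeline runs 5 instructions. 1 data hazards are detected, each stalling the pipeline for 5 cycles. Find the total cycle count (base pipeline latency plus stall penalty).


Base cycles = 6 + 5 - 1 = 10
Total stalls = 1 * 5 = 5
Total = 10 + 5 = 15

15


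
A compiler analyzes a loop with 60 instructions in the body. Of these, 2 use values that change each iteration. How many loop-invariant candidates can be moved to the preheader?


Invariant candidates = total - loop-dependent
= 60 - 2 = 58

58


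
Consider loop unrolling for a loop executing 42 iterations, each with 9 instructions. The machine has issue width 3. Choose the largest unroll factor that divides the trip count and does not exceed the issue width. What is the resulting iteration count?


Largest divisor of 42 <= 3 is 3
New iterations = 42 / 3 = 14

14


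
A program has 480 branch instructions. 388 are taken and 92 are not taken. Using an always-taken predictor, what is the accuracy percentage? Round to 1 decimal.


Predictor: always-taken
Correct predictions = 388
Accuracy = 388 / 480 * 100 = 80.8%

80.8


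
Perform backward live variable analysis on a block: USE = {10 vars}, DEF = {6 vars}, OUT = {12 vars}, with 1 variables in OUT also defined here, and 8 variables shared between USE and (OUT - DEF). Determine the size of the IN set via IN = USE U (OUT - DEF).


OUT - DEF: 12 - 1 = 11
|IN| = |USE| + |OUT - DEF| - |USE ∩ (OUT - DEF)| = 10 + 11 - 8 = 13

13


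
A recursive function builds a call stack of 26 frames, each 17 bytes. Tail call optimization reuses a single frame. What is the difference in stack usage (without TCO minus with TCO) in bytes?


Without TCO: 26 * 17 = 442 bytes
With TCO: reuse 1 frame = 17 bytes
Savings = 442 - 17 = 425

425


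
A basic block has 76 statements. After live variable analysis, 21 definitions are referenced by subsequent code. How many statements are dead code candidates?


Dead code = total statements - live definitions
= 76 - 21 = 55

55


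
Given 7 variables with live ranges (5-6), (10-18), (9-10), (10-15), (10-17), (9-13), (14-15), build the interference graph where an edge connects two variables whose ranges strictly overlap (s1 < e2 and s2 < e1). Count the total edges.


Check all pairs for overlapping intervals.
Two intervals (s1,e1) and (s2,e2) overlap if s1 < e2 and s2 < e1.
v0 (5-6) vs v1..v6: overlaps none -> 0
v1 (10-18) vs v2..v6: overlaps v3, v4, v5, v6 -> 4
v2 (9-10) vs v3..v6: overlaps v5 -> 1
v3 (10-15) vs v4..v6: overlaps v4, v5, v6 -> 3
v4 (10-17) vs v5..v6: overlaps v5, v6 -> 2
v5 (9-13) vs v6: overlaps none -> 0
Total overlapping pairs = 0 + 4 + 1 + 3 + 2 + 0 = 10

10


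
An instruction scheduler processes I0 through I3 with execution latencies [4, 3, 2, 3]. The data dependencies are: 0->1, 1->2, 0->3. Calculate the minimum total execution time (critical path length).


Compute longest path through dependency graph: dist(Ik) = max over predecessors of dist + latency(Ik).
dist(I0) = latency 4 = 4
dist(I1) = dist(I0) + 3 = 4 + 3 = 7
dist(I2) = dist(I1) + 2 = 7 + 2 = 9
dist(I3) = dist(I0) + 3 = 4 + 3 = 7
Critical path = max dist = 9

9


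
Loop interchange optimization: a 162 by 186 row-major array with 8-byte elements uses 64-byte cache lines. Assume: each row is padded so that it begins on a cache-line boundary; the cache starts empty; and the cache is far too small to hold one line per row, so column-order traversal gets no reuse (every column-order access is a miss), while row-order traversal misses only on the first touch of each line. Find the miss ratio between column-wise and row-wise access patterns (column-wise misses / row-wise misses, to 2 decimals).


Each row occupies 186 * 8 = 1488 bytes and starts on a line boundary, so it spans ceil(1488 / 64) = 24 cache lines.
Row-major traversal misses (one per line touched): 162 * ceil(186 * 8 / 64) = 3888
Column-major traversal misses (no reuse, every access misses): 162 * 186 = 30132
Ratio = 30132 / 3888 = 7.75

7.75


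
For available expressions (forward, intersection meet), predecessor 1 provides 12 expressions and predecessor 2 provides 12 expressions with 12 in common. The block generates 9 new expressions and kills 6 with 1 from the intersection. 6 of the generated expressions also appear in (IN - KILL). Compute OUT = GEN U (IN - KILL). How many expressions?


IN = intersection of predecessors = 12
IN - KILL = 12 - 1 = 11
|OUT| = |GEN| + |IN - KILL| - |GEN ∩ (IN - KILL)| = 9 + 11 - 6 = 14

14


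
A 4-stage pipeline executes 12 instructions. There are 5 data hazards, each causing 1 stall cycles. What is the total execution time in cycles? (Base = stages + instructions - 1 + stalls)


Base cycles = 4 + 12 - 1 = 15
Total stalls = 5 * 1 = 5
Total = 15 + 5 = 20

20


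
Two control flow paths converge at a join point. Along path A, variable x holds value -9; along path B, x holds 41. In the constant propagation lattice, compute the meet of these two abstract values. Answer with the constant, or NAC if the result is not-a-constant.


Meet operation: if both paths give the same constant, result is that constant; if they differ, result is NAC (not-a-constant).
Path A: -9, Path B: 41 -> differ
Result: not-a-constant -> NAC

NAC


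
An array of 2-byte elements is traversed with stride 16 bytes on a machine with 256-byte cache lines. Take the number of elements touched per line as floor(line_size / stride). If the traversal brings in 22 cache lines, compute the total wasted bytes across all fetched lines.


Elements per line = floor(256 / 16) = 16
Bytes used per line = 16 * 2 = 32
Wasted per line = 256 - 32 = 224
Total wasted = 224 * 22 = 4928

4928


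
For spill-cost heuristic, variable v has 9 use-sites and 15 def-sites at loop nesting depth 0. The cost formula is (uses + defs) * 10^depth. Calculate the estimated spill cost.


uses + defs = 9 + 15 = 24
10^0 = 1
Spill cost = 24 * 1 = 24

24


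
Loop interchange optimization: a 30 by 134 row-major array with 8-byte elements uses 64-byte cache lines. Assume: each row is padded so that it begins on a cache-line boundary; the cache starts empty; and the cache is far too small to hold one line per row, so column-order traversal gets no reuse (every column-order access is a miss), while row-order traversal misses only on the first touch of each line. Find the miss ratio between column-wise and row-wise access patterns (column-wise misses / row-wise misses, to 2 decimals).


Each row occupies 134 * 8 = 1072 bytes and starts on a line boundary, so it spans ceil(1072 / 64) = 17 cache lines.
Row-major traversal misses (one per line touched): 30 * ceil(134 * 8 / 64) = 510
Column-major traversal misses (no reuse, every access misses): 30 * 134 = 4020
Ratio = 4020 / 510 = 7.88

7.88


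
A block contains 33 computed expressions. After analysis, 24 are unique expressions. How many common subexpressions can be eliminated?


CSE count = total expressions - unique expressions
= 33 - 24 = 9

9


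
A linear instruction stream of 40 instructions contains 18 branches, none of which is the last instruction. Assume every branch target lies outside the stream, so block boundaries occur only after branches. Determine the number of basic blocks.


With no in-sequence branch targets, the leaders are the first instruction plus the instruction after each branch.
Number of basic blocks = branches + 1
= 18 + 1 = 19

19


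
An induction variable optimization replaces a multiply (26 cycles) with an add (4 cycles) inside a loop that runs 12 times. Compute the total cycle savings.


Per-iteration saving = 26 - 4 = 22
Total saved = 12 * 22 = 264

264


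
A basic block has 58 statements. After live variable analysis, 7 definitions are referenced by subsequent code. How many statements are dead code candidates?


Dead code = total statements - live definitions
= 58 - 7 = 51

51


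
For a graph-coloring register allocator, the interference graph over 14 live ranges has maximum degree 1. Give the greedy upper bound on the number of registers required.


Greedy coloring never needs more than (max_degree + 1) colors: when coloring a vertex, at most max_degree neighbors are already colored.
Upper bound = 1 + 1 = 2

2


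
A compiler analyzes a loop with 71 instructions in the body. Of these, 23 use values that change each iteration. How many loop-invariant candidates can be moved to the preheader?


Invariant candidates = total - loop-dependent
= 71 - 23 = 48

48


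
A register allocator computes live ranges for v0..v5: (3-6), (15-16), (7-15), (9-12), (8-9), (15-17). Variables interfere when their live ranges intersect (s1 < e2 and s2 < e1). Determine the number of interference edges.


Check all pairs for overlapping intervals.
Two intervals (s1,e1) and (s2,e2) overlap if s1 < e2 and s2 < e1.
v0 (3-6) vs v1..v5: overlaps none -> 0
v1 (15-16) vs v2..v5: overlaps v5 -> 1
v2 (7-15) vs v3..v5: overlaps v3, v4 -> 2
v3 (9-12) vs v4..v5: overlaps none -> 0
v4 (8-9) vs v5: overlaps none -> 0
Total overlapping pairs = 0 + 1 + 2 + 0 + 0 = 3

3


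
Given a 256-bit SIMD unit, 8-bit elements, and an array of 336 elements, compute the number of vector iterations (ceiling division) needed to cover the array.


Width = 256 / 8 = 32 elements per vector op
Iterations = ceil(336 / 32) = 11

11


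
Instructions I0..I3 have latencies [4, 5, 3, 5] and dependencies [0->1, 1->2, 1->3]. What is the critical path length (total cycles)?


Compute longest path through dependency graph: dist(Ik) = max over predecessors of dist + latency(Ik).
dist(I0) = latency 4 = 4
dist(I1) = dist(I0) + 5 = 4 + 5 = 9
dist(I2) = dist(I1) + 3 = 9 + 3 = 12
dist(I3) = dist(I1) + 5 = 9 + 5 = 14
Critical path = max dist = 14

14


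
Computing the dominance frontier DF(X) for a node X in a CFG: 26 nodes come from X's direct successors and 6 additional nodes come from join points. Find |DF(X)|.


DF(X) = direct successor contributions + join point contributions
= 26 + 6 = 32

32


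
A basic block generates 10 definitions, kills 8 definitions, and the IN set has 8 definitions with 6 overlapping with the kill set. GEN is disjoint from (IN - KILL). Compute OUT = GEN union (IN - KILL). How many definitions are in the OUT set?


IN - KILL: 8 - 6 = 2 surviving definitions
OUT = GEN + surviving = 10 + 2 = 12

12


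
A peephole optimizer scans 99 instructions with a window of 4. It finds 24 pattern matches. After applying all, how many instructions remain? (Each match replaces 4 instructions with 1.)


Each match removes 3 instructions.
Total removed = 24 * 3 = 72
Remaining = 99 - 72 = 27

27


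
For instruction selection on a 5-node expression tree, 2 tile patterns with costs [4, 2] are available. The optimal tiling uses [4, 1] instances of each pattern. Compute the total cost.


Total cost = sum(count_i * cost_i)
= 4*4 + 1*2
= 18

18
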